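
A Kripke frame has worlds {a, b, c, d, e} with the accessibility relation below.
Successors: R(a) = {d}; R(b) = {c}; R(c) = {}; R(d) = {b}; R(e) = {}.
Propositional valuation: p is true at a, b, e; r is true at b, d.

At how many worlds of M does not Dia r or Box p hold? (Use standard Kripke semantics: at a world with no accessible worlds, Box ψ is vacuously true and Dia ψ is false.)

Recall that Box ψ holds at a world iff ψ holds at every accessible world, and Dia ψ holds iff ψ holds at some accessible world.
Let φ = not Dia r or Box p. Evaluate φ at each world:
  a (successors {d}): φ is false.
  b (successors {c}): φ is true.
  c (successors ∅): φ is true.
  d (successors {b}): φ is true.
  e (successors ∅): φ is true.
For instance, at d:
  At d: not Dia r is false, Box p is true, so not Dia r or Box p is true.
    At d: Dia r is true, so not Dia r is false.
      At d: Dia r requires r at some successor in {b}.
        r holds at b, so Dia r is true at d.
    At d: Box p requires p at every successor {b}.
      At b: p is true.
    So Box p is true at d.
Satisfying worlds: {b, c, d, e}

4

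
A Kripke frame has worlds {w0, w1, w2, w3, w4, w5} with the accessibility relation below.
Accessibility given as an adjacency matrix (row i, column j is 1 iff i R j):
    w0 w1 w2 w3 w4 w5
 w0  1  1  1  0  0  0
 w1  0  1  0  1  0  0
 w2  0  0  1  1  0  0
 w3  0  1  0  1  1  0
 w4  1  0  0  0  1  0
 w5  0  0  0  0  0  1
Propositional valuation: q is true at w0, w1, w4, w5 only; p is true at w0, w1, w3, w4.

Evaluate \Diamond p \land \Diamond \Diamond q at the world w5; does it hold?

No

At w5: \Diamond p is false, \Diamond \Diamond q is true, so \Diamond p \land \Diamond \Diamond q is false.
  At w5: \Diamond p requires p at some successor in {w5}.
    At w5: p is false.
  So \Diamond p is false at w5.
  At w5: \Diamond \Diamond q requires \Diamond q at some successor in {w5}.
    \Diamond q holds at w5, so \Diamond \Diamond q is true at w5.
      At w5: \Diamond q requires q at some successor in {w5}.
        q holds at w5, so \Diamond q is true at w5.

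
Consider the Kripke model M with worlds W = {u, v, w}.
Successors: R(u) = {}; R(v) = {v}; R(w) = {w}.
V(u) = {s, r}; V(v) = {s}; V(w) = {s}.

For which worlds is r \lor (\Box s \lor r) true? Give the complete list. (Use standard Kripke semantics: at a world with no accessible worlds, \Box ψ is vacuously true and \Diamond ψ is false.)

Let φ = r \lor (\Box s \lor r). Evaluate φ at each world:
  u (successors ∅): φ is true.
  v (successors {v}): φ is true.
  w (successors {w}): φ is true.
For instance, at w:
  At w: r is false, \Box s \lor r is true, so r \lor (\Box s \lor r) is true.
    At w: \Box s is true, r is false, so \Box s \lor r is true.
      At w: \Box s requires s at every successor {w}.
        At w: s is true.
      So \Box s is true at w.
Satisfying worlds: {u, v, w}

u, v, w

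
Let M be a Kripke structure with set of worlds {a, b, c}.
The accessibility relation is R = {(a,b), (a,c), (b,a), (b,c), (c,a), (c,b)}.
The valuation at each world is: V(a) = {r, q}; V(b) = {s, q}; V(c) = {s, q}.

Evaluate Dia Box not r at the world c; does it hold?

Recall that Box ψ holds at a world iff ψ holds at every accessible world, and Dia ψ holds iff ψ holds at some accessible world.
At c: Dia Box not r requires Box not r at some successor in {a, b}.
  Box not r holds at a, so Dia Box not r is true at c.
    At a: Box not r requires not r at every successor {b, c}.
      At b: not r is true.
      At c: not r is true.
    So Box not r is true at a.

Yes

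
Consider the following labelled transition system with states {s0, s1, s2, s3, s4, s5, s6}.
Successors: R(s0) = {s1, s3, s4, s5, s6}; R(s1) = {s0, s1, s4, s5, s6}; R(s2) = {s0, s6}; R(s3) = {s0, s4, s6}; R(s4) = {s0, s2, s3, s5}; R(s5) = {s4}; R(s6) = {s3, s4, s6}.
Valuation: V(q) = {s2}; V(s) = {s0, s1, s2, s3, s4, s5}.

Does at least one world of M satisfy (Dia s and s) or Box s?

Yes

Recall that Box ψ holds at a world iff ψ holds at every accessible world, and Dia ψ holds iff ψ holds at some accessible world.
Let φ = (Dia s and s) or Box s. Evaluate φ at each world:
  s0 (successors {s1, s3, s4, s5, s6}): φ is true.
  s1 (successors {s0, s1, s4, s5, s6}): φ is true.
  s2 (successors {s0, s6}): φ is true.
  s3 (successors {s0, s4, s6}): φ is true.
  s4 (successors {s0, s2, s3, s5}): φ is true.
  s5 (successors {s4}): φ is true.
  s6 (successors {s3, s4, s6}): φ is false.
Detail at s0 (witness):
  At s0: Dia s and s is true, Box s is false, so (Dia s and s) or Box s is true.
    At s0: Dia s is true, s is true, so Dia s and s is true.
      At s0: Dia s requires s at some successor in {s1, s3, s4, s5, s6}.
        s holds at s1, so Dia s is true at s0.
    At s0: Box s requires s at every successor {s1, s3, s4, s5, s6}.
      s fails at s6, so Box s is false at s0.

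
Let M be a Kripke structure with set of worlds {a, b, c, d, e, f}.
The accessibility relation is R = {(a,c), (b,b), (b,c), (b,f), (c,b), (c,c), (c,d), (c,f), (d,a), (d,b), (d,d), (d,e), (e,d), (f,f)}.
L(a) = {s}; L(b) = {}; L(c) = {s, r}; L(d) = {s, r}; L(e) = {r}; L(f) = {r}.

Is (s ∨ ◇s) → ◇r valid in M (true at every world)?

Yes

Let φ = (s ∨ ◇s) → ◇r. Evaluate φ at each world:
  a (successors {c}): φ is true.
  b (successors {b, c, f}): φ is true.
  c (successors {b, c, d, f}): φ is true.
  d (successors {a, b, d, e}): φ is true.
  e (successors {d}): φ is true.
  f (successors {f}): φ is true.
For instance, at b:
  At b: s ∨ ◇s is true, ◇r is true, so (s ∨ ◇s) → ◇r is true.
    At b: s is false, ◇s is true, so s ∨ ◇s is true.
      At b: ◇s requires s at some successor in {b, c, f}.
        s holds at c, so ◇s is true at b.
    At b: ◇r requires r at some successor in {b, c, f}.
      r holds at c, so ◇r is true at b.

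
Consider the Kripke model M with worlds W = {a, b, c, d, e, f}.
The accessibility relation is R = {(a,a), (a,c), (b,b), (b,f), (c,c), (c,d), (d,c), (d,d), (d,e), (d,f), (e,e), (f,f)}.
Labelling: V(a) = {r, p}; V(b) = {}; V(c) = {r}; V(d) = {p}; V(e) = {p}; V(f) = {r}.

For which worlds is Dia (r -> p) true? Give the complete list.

a, b, c, d, e

Recall that Dia ψ holds at a world iff ψ holds at some accessible world.
Let φ = Dia (r -> p). Evaluate φ at each world:
  a (successors {a, c}): φ is true.
  b (successors {b, f}): φ is true.
  c (successors {c, d}): φ is true.
  d (successors {c, d, e, f}): φ is true.
  e (successors {e}): φ is true.
  f (successors {f}): φ is false.
For instance, at b:
  At b: Dia (r -> p) requires r -> p at some successor in {b, f}.
    r -> p holds at b, so Dia (r -> p) is true at b.
Satisfying worlds: {a, b, c, d, e}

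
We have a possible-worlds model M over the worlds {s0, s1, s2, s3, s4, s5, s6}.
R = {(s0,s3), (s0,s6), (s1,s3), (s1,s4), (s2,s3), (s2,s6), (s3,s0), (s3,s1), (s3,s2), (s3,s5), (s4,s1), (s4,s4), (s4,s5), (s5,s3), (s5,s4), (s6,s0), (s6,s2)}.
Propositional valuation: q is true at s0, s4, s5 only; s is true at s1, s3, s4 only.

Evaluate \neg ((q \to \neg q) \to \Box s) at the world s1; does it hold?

No

At s1: (q \to \neg q) \to \Box s is true, so \neg ((q \to \neg q) \to \Box s) is false.
  At s1: q \to \neg q is true, \Box s is true, so (q \to \neg q) \to \Box s is true.
    At s1: \Box s requires s at every successor {s3, s4}.
      At s3: s is true.
      At s4: s is true.
    So \Box s is true at s1.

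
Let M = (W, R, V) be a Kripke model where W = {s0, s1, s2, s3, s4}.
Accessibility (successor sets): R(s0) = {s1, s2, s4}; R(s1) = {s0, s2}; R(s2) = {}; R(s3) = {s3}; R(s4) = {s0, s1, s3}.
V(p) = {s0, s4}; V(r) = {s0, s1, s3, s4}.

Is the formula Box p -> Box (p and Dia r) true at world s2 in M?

Yes

At s2: Box p is true, Box (p and Dia r) is true, so Box p -> Box (p and Dia r) is true.
  At s2: no accessible worlds, so Box p holds vacuously.
  At s2: no accessible worlds, so Box (p and Dia r) holds vacuously.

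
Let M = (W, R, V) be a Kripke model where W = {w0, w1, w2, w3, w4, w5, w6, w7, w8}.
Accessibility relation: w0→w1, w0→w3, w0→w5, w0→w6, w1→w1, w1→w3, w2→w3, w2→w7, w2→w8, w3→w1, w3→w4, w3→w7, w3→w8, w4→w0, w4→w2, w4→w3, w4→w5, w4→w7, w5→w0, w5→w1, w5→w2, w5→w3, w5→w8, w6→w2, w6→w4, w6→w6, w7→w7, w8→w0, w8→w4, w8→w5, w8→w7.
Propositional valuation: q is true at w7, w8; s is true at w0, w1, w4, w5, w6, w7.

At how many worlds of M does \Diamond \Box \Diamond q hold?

Recall that \Box ψ holds at a world iff ψ holds at every accessible world, and \Diamond ψ holds iff ψ holds at some accessible world.
Let φ = \Diamond \Box \Diamond q. Evaluate φ at each world:
  w0 (successors {w1, w3, w5, w6}): φ is false.
  w1 (successors {w1, w3}): φ is false.
  w2 (successors {w3, w7, w8}): φ is true.
  w3 (successors {w1, w4, w7, w8}): φ is true.
  w4 (successors {w0, w2, w3, w5, w7}): φ is true.
  w5 (successors {w0, w1, w2, w3, w8}): φ is true.
  w6 (successors {w2, w4, w6}): φ is true.
  w7 (successors {w7}): φ is true.
  w8 (successors {w0, w4, w5, w7}): φ is true.
For instance, at w3:
  At w3: \Diamond \Box \Diamond q requires \Box \Diamond q at some successor in {w1, w4, w7, w8}.
    \Box \Diamond q holds at w7, so \Diamond \Box \Diamond q is true at w3.
      At w7: \Box \Diamond q requires \Diamond q at every successor {w7}.
        At w7: \Diamond q is true.
      So \Box \Diamond q is true at w7.
Satisfying worlds: {w2, w3, w4, w5, w6, w7, w8}

7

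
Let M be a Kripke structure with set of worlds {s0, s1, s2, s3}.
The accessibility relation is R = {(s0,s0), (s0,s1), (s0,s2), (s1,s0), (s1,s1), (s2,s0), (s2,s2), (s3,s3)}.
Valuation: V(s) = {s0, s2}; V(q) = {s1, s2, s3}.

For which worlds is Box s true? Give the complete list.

Let φ = Box s. Evaluate φ at each world:
  s0 (successors {s0, s1, s2}): φ is false.
  s1 (successors {s0, s1}): φ is false.
  s2 (successors {s0, s2}): φ is true.
  s3 (successors {s3}): φ is false.
For instance, at s1:
  At s1: Box s requires s at every successor {s0, s1}.
    s fails at s1, so Box s is false at s1.
Satisfying worlds: {s2}

s2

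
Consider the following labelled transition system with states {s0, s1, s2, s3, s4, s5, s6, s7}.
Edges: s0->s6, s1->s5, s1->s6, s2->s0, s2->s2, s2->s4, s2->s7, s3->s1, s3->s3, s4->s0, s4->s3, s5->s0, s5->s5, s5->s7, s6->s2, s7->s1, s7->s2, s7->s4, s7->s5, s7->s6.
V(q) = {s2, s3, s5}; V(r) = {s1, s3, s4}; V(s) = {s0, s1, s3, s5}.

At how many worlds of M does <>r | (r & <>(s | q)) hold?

5

Let φ = <>r | (r & <>(s | q)). Evaluate φ at each world:
  s0 (successors {s6}): φ is false.
  s1 (successors {s5, s6}): φ is true.
  s2 (successors {s0, s2, s4, s7}): φ is true.
  s3 (successors {s1, s3}): φ is true.
  s4 (successors {s0, s3}): φ is true.
  s5 (successors {s0, s5, s7}): φ is false.
  s6 (successors {s2}): φ is false.
  s7 (successors {s1, s2, s4, s5, s6}): φ is true.
For instance, at s5:
  At s5: <>r is false, r & <>(s | q) is false, so <>r | (r & <>(s | q)) is false.
    At s5: <>r requires r at some successor in {s0, s5, s7}.
      At s0: r is false.
      At s5: r is false.
      At s7: r is false.
    So <>r is false at s5.
    At s5: r is false, <>(s | q) is true, so r & <>(s | q) is false.
      At s5: <>(s | q) requires s | q at some successor in {s0, s5, s7}.
        s | q holds at s0, so <>(s | q) is true at s5.
Satisfying worlds: {s1, s2, s3, s4, s7}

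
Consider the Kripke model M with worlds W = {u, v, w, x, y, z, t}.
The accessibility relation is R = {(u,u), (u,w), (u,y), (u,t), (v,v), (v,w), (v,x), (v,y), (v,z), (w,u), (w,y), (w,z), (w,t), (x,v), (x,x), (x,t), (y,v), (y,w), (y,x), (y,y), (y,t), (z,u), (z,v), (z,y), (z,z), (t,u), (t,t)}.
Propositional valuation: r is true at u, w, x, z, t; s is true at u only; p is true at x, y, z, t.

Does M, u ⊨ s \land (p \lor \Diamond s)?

At u: s is true, p \lor \Diamond s is true, so s \land (p \lor \Diamond s) is true.
  At u: p is false, \Diamond s is true, so p \lor \Diamond s is true.
    At u: \Diamond s requires s at some successor in {u, w, y, t}.
      s holds at u, so \Diamond s is true at u.

Yes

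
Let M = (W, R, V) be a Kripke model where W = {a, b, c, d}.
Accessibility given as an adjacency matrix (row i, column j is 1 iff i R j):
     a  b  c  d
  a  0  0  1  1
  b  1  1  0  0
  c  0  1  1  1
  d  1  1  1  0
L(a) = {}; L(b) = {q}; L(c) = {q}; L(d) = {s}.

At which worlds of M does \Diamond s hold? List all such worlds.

Let φ = \Diamond s. Evaluate φ at each world:
  a (successors {c, d}): φ is true.
  b (successors {a, b}): φ is false.
  c (successors {b, c, d}): φ is true.
  d (successors {a, b, c}): φ is false.
For instance, at a:
  At a: \Diamond s requires s at some successor in {c, d}.
    s holds at d, so \Diamond s is true at a.
Satisfying worlds: {a, c}

a, c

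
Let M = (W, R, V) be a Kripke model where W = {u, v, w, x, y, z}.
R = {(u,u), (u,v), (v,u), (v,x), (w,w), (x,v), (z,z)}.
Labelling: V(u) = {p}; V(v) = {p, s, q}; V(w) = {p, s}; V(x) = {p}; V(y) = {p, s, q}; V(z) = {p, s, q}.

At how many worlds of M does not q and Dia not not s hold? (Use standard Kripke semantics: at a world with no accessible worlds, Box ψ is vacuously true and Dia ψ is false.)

3

Recall that Dia ψ holds at a world iff ψ holds at some accessible world.
Let φ = not q and Dia not not s. Evaluate φ at each world:
  u (successors {u, v}): φ is true.
  v (successors {u, x}): φ is false.
  w (successors {w}): φ is true.
  x (successors {v}): φ is true.
  y (successors ∅): φ is false.
  z (successors {z}): φ is false.
For instance, at x:
  At x: not q is true, Dia not not s is true, so not q and Dia not not s is true.
    At x: Dia not not s requires not not s at some successor in {v}.
      not not s holds at v, so Dia not not s is true at x.
Satisfying worlds: {u, w, x}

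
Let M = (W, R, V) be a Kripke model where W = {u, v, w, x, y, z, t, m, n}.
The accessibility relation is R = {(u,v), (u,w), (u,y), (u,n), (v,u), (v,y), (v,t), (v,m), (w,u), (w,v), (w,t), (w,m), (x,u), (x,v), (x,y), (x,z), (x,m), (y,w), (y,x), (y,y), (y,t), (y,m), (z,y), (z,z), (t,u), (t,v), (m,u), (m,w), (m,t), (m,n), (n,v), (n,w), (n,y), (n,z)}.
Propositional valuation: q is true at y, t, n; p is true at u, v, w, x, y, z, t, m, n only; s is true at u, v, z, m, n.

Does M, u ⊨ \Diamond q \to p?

At u: \Diamond q is true, p is true, so \Diamond q \to p is true.
  At u: \Diamond q requires q at some successor in {v, w, y, n}.
    q holds at y, so \Diamond q is true at u.

Yes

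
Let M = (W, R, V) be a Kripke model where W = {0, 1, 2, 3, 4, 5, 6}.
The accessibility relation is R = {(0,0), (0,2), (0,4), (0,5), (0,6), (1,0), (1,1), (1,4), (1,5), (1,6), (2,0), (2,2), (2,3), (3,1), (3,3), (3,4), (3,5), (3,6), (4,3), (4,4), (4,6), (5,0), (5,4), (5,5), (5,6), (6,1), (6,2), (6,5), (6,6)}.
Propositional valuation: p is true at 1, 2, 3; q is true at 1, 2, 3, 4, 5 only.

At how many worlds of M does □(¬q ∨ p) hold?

Let φ = □(¬q ∨ p). Evaluate φ at each world:
  0 (successors {0, 2, 4, 5, 6}): φ is false.
  1 (successors {0, 1, 4, 5, 6}): φ is false.
  2 (successors {0, 2, 3}): φ is true.
  3 (successors {1, 3, 4, 5, 6}): φ is false.
  4 (successors {3, 4, 6}): φ is false.
  5 (successors {0, 4, 5, 6}): φ is false.
  6 (successors {1, 2, 5, 6}): φ is false.
For instance, at 1:
  At 1: □(¬q ∨ p) requires ¬q ∨ p at every successor {0, 1, 4, 5, 6}.
    ¬q ∨ p fails at 4, so □(¬q ∨ p) is false at 1.
Satisfying worlds: {2}

1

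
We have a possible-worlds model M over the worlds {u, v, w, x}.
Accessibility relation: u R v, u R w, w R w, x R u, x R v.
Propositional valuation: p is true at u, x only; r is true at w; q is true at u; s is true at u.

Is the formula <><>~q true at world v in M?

No

At v: no accessible worlds, so <><>~q is false.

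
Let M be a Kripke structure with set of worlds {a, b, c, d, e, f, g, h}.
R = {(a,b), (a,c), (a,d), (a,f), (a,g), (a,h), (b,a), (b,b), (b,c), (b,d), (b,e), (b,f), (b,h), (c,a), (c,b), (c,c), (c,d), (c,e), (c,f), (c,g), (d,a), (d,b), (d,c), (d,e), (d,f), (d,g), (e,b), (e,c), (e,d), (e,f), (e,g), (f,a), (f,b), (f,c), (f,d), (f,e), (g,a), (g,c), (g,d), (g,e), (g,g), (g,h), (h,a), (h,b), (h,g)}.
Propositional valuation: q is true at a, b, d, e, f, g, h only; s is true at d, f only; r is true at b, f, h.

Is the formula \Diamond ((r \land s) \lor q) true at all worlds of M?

Yes

Recall that \Diamond ψ holds at a world iff ψ holds at some accessible world.
Let φ = \Diamond ((r \land s) \lor q). Evaluate φ at each world:
  a (successors {b, c, d, f, g, h}): φ is true.
  b (successors {a, b, c, d, e, f, h}): φ is true.
  c (successors {a, b, c, d, e, f, g}): φ is true.
  d (successors {a, b, c, e, f, g}): φ is true.
  e (successors {b, c, d, f, g}): φ is true.
  f (successors {a, b, c, d, e}): φ is true.
  g (successors {a, c, d, e, g, h}): φ is true.
  h (successors {a, b, g}): φ is true.
For instance, at c:
  At c: \Diamond ((r \land s) \lor q) requires (r \land s) \lor q at some successor in {a, b, c, d, e, f, g}.
    (r \land s) \lor q holds at a, so \Diamond ((r \land s) \lor q) is true at c.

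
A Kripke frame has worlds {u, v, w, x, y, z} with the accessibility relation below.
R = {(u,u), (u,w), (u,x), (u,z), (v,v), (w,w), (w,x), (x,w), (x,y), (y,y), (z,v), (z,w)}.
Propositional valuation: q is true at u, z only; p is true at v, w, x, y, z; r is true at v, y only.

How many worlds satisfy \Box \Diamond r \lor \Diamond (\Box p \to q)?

3

Recall that \Box ψ holds at a world iff ψ holds at every accessible world, and \Diamond ψ holds iff ψ holds at some accessible world.
Let φ = \Box \Diamond r \lor \Diamond (\Box p \to q). Evaluate φ at each world:
  u (successors {u, w, x, z}): φ is true.
  v (successors {v}): φ is true.
  w (successors {w, x}): φ is false.
  x (successors {w, y}): φ is false.
  y (successors {y}): φ is true.
  z (successors {v, w}): φ is false.
For instance, at v:
  At v: \Box \Diamond r is true, \Diamond (\Box p \to q) is false, so \Box \Diamond r \lor \Diamond (\Box p \to q) is true.
    At v: \Box \Diamond r requires \Diamond r at every successor {v}.
      At v: \Diamond r is true.
    So \Box \Diamond r is true at v.
    At v: \Diamond (\Box p \to q) requires \Box p \to q at some successor in {v}.
      At v: \Box p \to q is false.
    So \Diamond (\Box p \to q) is false at v.
Satisfying worlds: {u, v, y}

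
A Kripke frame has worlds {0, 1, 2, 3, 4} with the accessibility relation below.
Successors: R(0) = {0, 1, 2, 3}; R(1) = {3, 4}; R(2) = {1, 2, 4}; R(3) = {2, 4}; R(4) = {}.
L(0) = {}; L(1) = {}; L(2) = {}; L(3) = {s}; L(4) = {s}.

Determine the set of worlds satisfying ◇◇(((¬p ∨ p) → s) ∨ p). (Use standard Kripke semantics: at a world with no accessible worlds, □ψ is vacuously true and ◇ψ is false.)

0, 1, 2, 3

Let φ = ◇◇(((¬p ∨ p) → s) ∨ p). Evaluate φ at each world:
  0 (successors {0, 1, 2, 3}): φ is true.
  1 (successors {3, 4}): φ is true.
  2 (successors {1, 2, 4}): φ is true.
  3 (successors {2, 4}): φ is true.
  4 (successors ∅): φ is false.
For instance, at 3:
  At 3: ◇◇(((¬p ∨ p) → s) ∨ p) requires ◇(((¬p ∨ p) → s) ∨ p) at some successor in {2, 4}.
    ◇(((¬p ∨ p) → s) ∨ p) holds at 2, so ◇◇(((¬p ∨ p) → s) ∨ p) is true at 3.
      At 2: ◇(((¬p ∨ p) → s) ∨ p) requires ((¬p ∨ p) → s) ∨ p at some successor in {1, 2, 4}.
        ((¬p ∨ p) → s) ∨ p holds at 4, so ◇(((¬p ∨ p) → s) ∨ p) is true at 2.
Satisfying worlds: {0, 1, 2, 3}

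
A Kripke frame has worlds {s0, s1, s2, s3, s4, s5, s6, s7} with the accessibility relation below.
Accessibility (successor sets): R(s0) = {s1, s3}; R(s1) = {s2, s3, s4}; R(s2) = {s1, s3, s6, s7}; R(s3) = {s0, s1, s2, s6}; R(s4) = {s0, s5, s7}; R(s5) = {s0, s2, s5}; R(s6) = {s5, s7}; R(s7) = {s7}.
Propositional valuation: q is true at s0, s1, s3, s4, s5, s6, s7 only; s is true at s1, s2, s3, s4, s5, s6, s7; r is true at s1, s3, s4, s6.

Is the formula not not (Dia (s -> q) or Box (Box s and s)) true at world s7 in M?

Yes

Recall that Box ψ holds at a world iff ψ holds at every accessible world, and Dia ψ holds iff ψ holds at some accessible world.
At s7: not (Dia (s -> q) or Box (Box s and s)) is false, so not not (Dia (s -> q) or Box (Box s and s)) is true.
  At s7: Dia (s -> q) or Box (Box s and s) is true, so not (Dia (s -> q) or Box (Box s and s)) is false.
    At s7: Dia (s -> q) is true, Box (Box s and s) is true, so Dia (s -> q) or Box (Box s and s) is true.
      At s7: Dia (s -> q) requires s -> q at some successor in {s7}.
        s -> q holds at s7, so Dia (s -> q) is true at s7.
      At s7: Box (Box s and s) requires Box s and s at every successor {s7}.
        At s7: Box s and s is true.
      So Box (Box s and s) is true at s7.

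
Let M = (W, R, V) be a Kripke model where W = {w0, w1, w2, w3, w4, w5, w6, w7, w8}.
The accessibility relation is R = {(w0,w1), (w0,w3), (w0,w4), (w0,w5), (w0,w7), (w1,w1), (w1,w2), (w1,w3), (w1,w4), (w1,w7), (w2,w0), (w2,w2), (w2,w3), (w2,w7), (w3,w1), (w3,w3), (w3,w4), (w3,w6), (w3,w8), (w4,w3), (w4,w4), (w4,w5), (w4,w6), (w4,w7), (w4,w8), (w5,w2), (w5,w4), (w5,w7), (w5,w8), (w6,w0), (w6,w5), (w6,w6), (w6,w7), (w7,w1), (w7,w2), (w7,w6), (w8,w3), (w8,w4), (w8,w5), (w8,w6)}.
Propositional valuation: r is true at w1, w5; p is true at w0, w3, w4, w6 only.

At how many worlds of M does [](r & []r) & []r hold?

Recall that []ψ holds at a world iff ψ holds at every accessible world, and <>ψ holds iff ψ holds at some accessible world.
Let φ = [](r & []r) & []r. Evaluate φ at each world:
  w0 (successors {w1, w3, w4, w5, w7}): φ is false.
  w1 (successors {w1, w2, w3, w4, w7}): φ is false.
  w2 (successors {w0, w2, w3, w7}): φ is false.
  w3 (successors {w1, w3, w4, w6, w8}): φ is false.
  w4 (successors {w3, w4, w5, w6, w7, w8}): φ is false.
  w5 (successors {w2, w4, w7, w8}): φ is false.
  w6 (successors {w0, w5, w6, w7}): φ is false.
  w7 (successors {w1, w2, w6}): φ is false.
  w8 (successors {w3, w4, w5, w6}): φ is false.
For instance, at w2:
  At w2: [](r & []r) is false, []r is false, so [](r & []r) & []r is false.
    At w2: [](r & []r) requires r & []r at every successor {w0, w2, w3, w7}.
      r & []r fails at w0, so [](r & []r) is false at w2.
    At w2: []r requires r at every successor {w0, w2, w3, w7}.
      r fails at w0, so []r is false at w2.
Satisfying worlds: none.

0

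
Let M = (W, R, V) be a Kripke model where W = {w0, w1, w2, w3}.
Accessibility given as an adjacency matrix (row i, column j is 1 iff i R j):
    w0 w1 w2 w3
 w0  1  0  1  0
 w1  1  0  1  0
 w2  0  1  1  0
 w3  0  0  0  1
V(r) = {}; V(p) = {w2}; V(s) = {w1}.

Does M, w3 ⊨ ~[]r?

At w3: []r is false, so ~[]r is true.
  At w3: []r requires r at every successor {w3}.
    r fails at w3, so []r is false at w3.

Yes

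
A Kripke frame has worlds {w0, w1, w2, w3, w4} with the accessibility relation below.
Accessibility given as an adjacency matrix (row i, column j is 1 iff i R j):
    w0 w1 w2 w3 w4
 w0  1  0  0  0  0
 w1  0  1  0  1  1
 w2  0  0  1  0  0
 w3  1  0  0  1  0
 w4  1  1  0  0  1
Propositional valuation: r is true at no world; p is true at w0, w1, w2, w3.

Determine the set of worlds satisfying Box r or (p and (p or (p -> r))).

Let φ = Box r or (p and (p or (p -> r))). Evaluate φ at each world:
  w0 (successors {w0}): φ is true.
  w1 (successors {w1, w3, w4}): φ is true.
  w2 (successors {w2}): φ is true.
  w3 (successors {w0, w3}): φ is true.
  w4 (successors {w0, w1, w4}): φ is false.
For instance, at w2:
  At w2: Box r is false, p and (p or (p -> r)) is true, so Box r or (p and (p or (p -> r))) is true.
    At w2: Box r requires r at every successor {w2}.
      r fails at w2, so Box r is false at w2.
Satisfying worlds: {w0, w1, w2, w3}

w0, w1, w2, w3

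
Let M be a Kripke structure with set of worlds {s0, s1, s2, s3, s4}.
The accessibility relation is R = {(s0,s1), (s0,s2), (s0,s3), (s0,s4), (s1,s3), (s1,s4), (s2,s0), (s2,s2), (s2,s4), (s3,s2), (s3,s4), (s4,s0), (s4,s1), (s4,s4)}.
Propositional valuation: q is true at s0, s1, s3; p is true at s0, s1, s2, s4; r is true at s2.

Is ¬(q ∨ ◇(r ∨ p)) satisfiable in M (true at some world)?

Let φ = ¬(q ∨ ◇(r ∨ p)). Evaluate φ at each world:
  s0 (successors {s1, s2, s3, s4}): φ is false.
  s1 (successors {s3, s4}): φ is false.
  s2 (successors {s0, s2, s4}): φ is false.
  s3 (successors {s2, s4}): φ is false.
  s4 (successors {s0, s1, s4}): φ is false.
For instance, at s1:
  At s1: q ∨ ◇(r ∨ p) is true, so ¬(q ∨ ◇(r ∨ p)) is false.
    At s1: q is true, ◇(r ∨ p) is true, so q ∨ ◇(r ∨ p) is true.
      At s1: ◇(r ∨ p) requires r ∨ p at some successor in {s3, s4}.
        r ∨ p holds at s4, so ◇(r ∨ p) is true at s1.

No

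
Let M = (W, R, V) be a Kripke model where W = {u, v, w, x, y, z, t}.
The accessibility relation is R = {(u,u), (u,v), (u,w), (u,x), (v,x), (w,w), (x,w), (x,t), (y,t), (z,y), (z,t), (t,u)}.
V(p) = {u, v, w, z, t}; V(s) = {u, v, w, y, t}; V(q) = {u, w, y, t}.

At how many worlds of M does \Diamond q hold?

6

Let φ = \Diamond q. Evaluate φ at each world:
  u (successors {u, v, w, x}): φ is true.
  v (successors {x}): φ is false.
  w (successors {w}): φ is true.
  x (successors {w, t}): φ is true.
  y (successors {t}): φ is true.
  z (successors {y, t}): φ is true.
  t (successors {u}): φ is true.
For instance, at u:
  At u: \Diamond q requires q at some successor in {u, v, w, x}.
    q holds at u, so \Diamond q is true at u.
Satisfying worlds: {u, w, x, y, z, t}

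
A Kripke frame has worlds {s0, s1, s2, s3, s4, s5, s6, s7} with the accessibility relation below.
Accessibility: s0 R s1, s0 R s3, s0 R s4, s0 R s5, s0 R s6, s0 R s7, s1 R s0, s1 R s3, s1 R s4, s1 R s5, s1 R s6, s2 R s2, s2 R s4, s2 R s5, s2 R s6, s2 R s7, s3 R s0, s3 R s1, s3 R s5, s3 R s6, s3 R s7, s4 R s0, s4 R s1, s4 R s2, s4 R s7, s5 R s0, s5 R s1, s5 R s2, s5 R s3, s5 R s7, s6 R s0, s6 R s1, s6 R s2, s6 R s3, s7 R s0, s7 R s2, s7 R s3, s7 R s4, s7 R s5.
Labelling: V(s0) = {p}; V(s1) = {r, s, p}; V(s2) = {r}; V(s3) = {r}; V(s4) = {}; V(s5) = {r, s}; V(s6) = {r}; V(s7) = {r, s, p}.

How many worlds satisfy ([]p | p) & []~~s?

0

Let φ = ([]p | p) & []~~s. Evaluate φ at each world:
  s0 (successors {s1, s3, s4, s5, s6, s7}): φ is false.
  s1 (successors {s0, s3, s4, s5, s6}): φ is false.
  s2 (successors {s2, s4, s5, s6, s7}): φ is false.
  s3 (successors {s0, s1, s5, s6, s7}): φ is false.
  s4 (successors {s0, s1, s2, s7}): φ is false.
  s5 (successors {s0, s1, s2, s3, s7}): φ is false.
  s6 (successors {s0, s1, s2, s3}): φ is false.
  s7 (successors {s0, s2, s3, s4, s5}): φ is false.
For instance, at s3:
  At s3: []p | p is false, []~~s is false, so ([]p | p) & []~~s is false.
    At s3: []p is false, p is false, so []p | p is false.
      At s3: []p requires p at every successor {s0, s1, s5, s6, s7}.
        p fails at s5, so []p is false at s3.
    At s3: []~~s requires ~~s at every successor {s0, s1, s5, s6, s7}.
      ~~s fails at s0, so []~~s is false at s3.
Satisfying worlds: none.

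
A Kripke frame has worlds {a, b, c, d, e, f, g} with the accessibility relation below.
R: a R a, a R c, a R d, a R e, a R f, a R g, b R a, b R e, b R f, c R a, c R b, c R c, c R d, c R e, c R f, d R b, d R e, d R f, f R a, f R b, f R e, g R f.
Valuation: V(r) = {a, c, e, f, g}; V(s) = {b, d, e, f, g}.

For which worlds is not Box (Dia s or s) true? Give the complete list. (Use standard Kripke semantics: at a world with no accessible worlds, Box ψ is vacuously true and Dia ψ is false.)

Let φ = not Box (Dia s or s). Evaluate φ at each world:
  a (successors {a, c, d, e, f, g}): φ is false.
  b (successors {a, e, f}): φ is false.
  c (successors {a, b, c, d, e, f}): φ is false.
  d (successors {b, e, f}): φ is false.
  e (successors ∅): φ is false.
  f (successors {a, b, e}): φ is false.
  g (successors {f}): φ is false.
For instance, at a:
  At a: Box (Dia s or s) is true, so not Box (Dia s or s) is false.
    At a: Box (Dia s or s) requires Dia s or s at every successor {a, c, d, e, f, g}.
      At a: Dia s or s is true.
      At c: Dia s or s is true.
      At d: Dia s or s is true.
      At e: Dia s or s is true.
      At f: Dia s or s is true.
      At g: Dia s or s is true.
    So Box (Dia s or s) is true at a.
Satisfying worlds: none.

none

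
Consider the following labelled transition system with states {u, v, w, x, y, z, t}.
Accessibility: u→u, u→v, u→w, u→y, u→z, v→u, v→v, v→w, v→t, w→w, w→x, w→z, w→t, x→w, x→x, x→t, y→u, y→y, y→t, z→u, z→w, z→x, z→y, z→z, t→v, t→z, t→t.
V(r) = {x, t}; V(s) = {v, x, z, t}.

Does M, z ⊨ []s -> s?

Yes

At z: []s is false, s is true, so []s -> s is true.
  At z: []s requires s at every successor {u, w, x, y, z}.
    s fails at u, so []s is false at z.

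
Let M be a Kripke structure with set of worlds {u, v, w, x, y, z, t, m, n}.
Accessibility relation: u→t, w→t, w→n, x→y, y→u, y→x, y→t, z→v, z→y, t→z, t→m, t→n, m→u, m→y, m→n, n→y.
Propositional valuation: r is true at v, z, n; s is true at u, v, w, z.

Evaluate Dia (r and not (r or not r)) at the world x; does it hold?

At x: Dia (r and not (r or not r)) requires r and not (r or not r) at some successor in {y}.
  At y: r and not (r or not r) is false.
So Dia (r and not (r or not r)) is false at x.

No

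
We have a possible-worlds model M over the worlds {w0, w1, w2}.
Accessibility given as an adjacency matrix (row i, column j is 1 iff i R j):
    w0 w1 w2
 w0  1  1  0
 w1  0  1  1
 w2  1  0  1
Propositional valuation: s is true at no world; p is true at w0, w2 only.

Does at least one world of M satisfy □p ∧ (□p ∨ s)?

Yes

Let φ = □p ∧ (□p ∨ s). Evaluate φ at each world:
  w0 (successors {w0, w1}): φ is false.
  w1 (successors {w1, w2}): φ is false.
  w2 (successors {w0, w2}): φ is true.
Detail at w2 (witness):
  At w2: □p is true, □p ∨ s is true, so □p ∧ (□p ∨ s) is true.
    At w2: □p requires p at every successor {w0, w2}.
      At w0: p is true.
      At w2: p is true.
    So □p is true at w2.
    At w2: □p is true, s is false, so □p ∨ s is true.
      At w2: □p requires p at every successor {w0, w2}.
        At w0: p is true.
        At w2: p is true.
      So □p is true at w2.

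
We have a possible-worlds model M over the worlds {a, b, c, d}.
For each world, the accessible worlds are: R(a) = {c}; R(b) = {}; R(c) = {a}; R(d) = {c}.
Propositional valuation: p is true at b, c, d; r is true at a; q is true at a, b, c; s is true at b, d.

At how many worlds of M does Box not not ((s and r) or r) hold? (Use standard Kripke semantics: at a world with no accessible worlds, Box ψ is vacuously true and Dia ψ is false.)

2

Let φ = Box not not ((s and r) or r). Evaluate φ at each world:
  a (successors {c}): φ is false.
  b (successors ∅): φ is true.
  c (successors {a}): φ is true.
  d (successors {c}): φ is false.
For instance, at a:
  At a: Box not not ((s and r) or r) requires not not ((s and r) or r) at every successor {c}.
    not not ((s and r) or r) fails at c, so Box not not ((s and r) or r) is false at a.
Satisfying worlds: {b, c}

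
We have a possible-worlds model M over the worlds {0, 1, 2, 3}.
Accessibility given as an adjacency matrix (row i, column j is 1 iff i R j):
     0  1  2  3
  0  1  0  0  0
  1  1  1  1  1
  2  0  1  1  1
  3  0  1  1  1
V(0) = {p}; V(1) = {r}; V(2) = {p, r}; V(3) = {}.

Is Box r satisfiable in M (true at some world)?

Let φ = Box r. Evaluate φ at each world:
  0 (successors {0}): φ is false.
  1 (successors {0, 1, 2, 3}): φ is false.
  2 (successors {1, 2, 3}): φ is false.
  3 (successors {1, 2, 3}): φ is false.
For instance, at 2:
  At 2: Box r requires r at every successor {1, 2, 3}.
    r fails at 3, so Box r is false at 2.

No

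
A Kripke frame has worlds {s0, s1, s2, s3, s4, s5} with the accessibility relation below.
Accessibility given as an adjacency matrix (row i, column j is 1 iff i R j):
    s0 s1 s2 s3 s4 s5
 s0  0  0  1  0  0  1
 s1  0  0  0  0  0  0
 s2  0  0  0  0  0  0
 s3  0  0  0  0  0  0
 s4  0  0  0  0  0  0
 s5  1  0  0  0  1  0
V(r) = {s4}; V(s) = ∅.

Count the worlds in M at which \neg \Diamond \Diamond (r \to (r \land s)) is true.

Recall that \Diamond ψ holds at a world iff ψ holds at some accessible world.
Let φ = \neg \Diamond \Diamond (r \to (r \land s)). Evaluate φ at each world:
  s0 (successors {s2, s5}): φ is false.
  s1 (successors ∅): φ is true.
  s2 (successors ∅): φ is true.
  s3 (successors ∅): φ is true.
  s4 (successors ∅): φ is true.
  s5 (successors {s0, s4}): φ is false.
For instance, at s0:
  At s0: \Diamond \Diamond (r \to (r \land s)) is true, so \neg \Diamond \Diamond (r \to (r \land s)) is false.
    At s0: \Diamond \Diamond (r \to (r \land s)) requires \Diamond (r \to (r \land s)) at some successor in {s2, s5}.
      \Diamond (r \to (r \land s)) holds at s5, so \Diamond \Diamond (r \to (r \land s)) is true at s0.
Satisfying worlds: {s1, s2, s3, s4}

4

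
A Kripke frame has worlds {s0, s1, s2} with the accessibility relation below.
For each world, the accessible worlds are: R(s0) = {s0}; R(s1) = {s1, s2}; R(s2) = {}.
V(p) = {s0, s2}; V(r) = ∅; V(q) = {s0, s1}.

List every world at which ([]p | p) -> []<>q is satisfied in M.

s0, s1, s2

Let φ = ([]p | p) -> []<>q. Evaluate φ at each world:
  s0 (successors {s0}): φ is true.
  s1 (successors {s1, s2}): φ is true.
  s2 (successors ∅): φ is true.
For instance, at s1:
  At s1: []p | p is false, []<>q is false, so ([]p | p) -> []<>q is true.
    At s1: []p is false, p is false, so []p | p is false.
      At s1: []p requires p at every successor {s1, s2}.
        p fails at s1, so []p is false at s1.
    At s1: []<>q requires <>q at every successor {s1, s2}.
      <>q fails at s2, so []<>q is false at s1.
Satisfying worlds: {s0, s1, s2}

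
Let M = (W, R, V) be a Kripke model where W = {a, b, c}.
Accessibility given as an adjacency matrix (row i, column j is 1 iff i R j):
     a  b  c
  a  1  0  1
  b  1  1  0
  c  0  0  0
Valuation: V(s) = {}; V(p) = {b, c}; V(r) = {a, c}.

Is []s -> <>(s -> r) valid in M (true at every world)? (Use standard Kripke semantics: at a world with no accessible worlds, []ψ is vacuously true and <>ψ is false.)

Let φ = []s -> <>(s -> r). Evaluate φ at each world:
  a (successors {a, c}): φ is true.
  b (successors {a, b}): φ is true.
  c (successors ∅): φ is false.
Detail at c (counterexample):
  At c: []s is true, <>(s -> r) is false, so []s -> <>(s -> r) is false.
    At c: no accessible worlds, so []s holds vacuously.
    At c: no accessible worlds, so <>(s -> r) is false.

No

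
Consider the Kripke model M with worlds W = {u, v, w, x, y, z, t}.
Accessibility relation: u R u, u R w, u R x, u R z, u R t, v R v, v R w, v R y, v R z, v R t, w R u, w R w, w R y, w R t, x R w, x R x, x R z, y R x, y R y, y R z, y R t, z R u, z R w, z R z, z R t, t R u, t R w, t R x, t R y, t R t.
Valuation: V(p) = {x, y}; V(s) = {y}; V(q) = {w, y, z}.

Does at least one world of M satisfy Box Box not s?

Recall that Box ψ holds at a world iff ψ holds at every accessible world, and Dia ψ holds iff ψ holds at some accessible world.
Let φ = Box Box not s. Evaluate φ at each world:
  u (successors {u, w, x, z, t}): φ is false.
  v (successors {v, w, y, z, t}): φ is false.
  w (successors {u, w, y, t}): φ is false.
  x (successors {w, x, z}): φ is false.
  y (successors {x, y, z, t}): φ is false.
  z (successors {u, w, z, t}): φ is false.
  t (successors {u, w, x, y, t}): φ is false.
For instance, at v:
  At v: Box Box not s requires Box not s at every successor {v, w, y, z, t}.
    Box not s fails at v, so Box Box not s is false at v.
      At v: Box not s requires not s at every successor {v, w, y, z, t}.
        not s fails at y, so Box not s is false at v.

No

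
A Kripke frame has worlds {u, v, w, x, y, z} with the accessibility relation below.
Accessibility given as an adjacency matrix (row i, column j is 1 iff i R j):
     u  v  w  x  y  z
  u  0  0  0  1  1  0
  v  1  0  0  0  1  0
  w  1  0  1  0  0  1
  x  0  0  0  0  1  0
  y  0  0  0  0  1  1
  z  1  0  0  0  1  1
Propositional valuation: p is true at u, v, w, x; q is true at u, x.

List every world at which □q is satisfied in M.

none

Recall that □ψ holds at a world iff ψ holds at every accessible world, and ◇ψ holds iff ψ holds at some accessible world.
Let φ = □q. Evaluate φ at each world:
  u (successors {x, y}): φ is false.
  v (successors {u, y}): φ is false.
  w (successors {u, w, z}): φ is false.
  x (successors {y}): φ is false.
  y (successors {y, z}): φ is false.
  z (successors {u, y, z}): φ is false.
For instance, at u:
  At u: □q requires q at every successor {x, y}.
    q fails at y, so □q is false at u.
Satisfying worlds: none.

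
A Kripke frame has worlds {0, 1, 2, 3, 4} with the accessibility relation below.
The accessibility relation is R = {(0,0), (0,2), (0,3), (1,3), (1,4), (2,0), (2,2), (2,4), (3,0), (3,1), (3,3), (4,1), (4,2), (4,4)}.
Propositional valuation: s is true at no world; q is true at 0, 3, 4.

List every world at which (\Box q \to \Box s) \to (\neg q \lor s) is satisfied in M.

Let φ = (\Box q \to \Box s) \to (\neg q \lor s). Evaluate φ at each world:
  0 (successors {0, 2, 3}): φ is false.
  1 (successors {3, 4}): φ is true.
  2 (successors {0, 2, 4}): φ is true.
  3 (successors {0, 1, 3}): φ is false.
  4 (successors {1, 2, 4}): φ is false.
For instance, at 4:
  At 4: \Box q \to \Box s is true, \neg q \lor s is false, so (\Box q \to \Box s) \to (\neg q \lor s) is false.
    At 4: \Box q is false, \Box s is false, so \Box q \to \Box s is true.
      At 4: \Box q requires q at every successor {1, 2, 4}.
        q fails at 1, so \Box q is false at 4.
      At 4: \Box s requires s at every successor {1, 2, 4}.
        s fails at 1, so \Box s is false at 4.
Satisfying worlds: {1, 2}

1, 2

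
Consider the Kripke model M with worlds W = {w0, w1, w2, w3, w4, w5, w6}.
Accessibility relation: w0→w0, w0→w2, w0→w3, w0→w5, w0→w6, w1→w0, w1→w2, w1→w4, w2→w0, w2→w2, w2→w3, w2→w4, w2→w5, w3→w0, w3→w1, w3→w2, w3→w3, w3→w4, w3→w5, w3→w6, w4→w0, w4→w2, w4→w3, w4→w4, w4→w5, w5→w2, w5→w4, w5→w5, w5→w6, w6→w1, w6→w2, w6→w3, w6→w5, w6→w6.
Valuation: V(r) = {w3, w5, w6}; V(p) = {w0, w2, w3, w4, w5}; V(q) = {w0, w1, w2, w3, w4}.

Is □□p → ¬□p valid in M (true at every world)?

Let φ = □□p → ¬□p. Evaluate φ at each world:
  w0 (successors {w0, w2, w3, w5, w6}): φ is true.
  w1 (successors {w0, w2, w4}): φ is true.
  w2 (successors {w0, w2, w3, w4, w5}): φ is true.
  w3 (successors {w0, w1, w2, w3, w4, w5, w6}): φ is true.
  w4 (successors {w0, w2, w3, w4, w5}): φ is true.
  w5 (successors {w2, w4, w5, w6}): φ is true.
  w6 (successors {w1, w2, w3, w5, w6}): φ is true.
For instance, at w0:
  At w0: □□p is false, ¬□p is true, so □□p → ¬□p is true.
    At w0: □□p requires □p at every successor {w0, w2, w3, w5, w6}.
      □p fails at w0, so □□p is false at w0.
    At w0: □p is false, so ¬□p is true.
      At w0: □p requires p at every successor {w0, w2, w3, w5, w6}.
        p fails at w6, so □p is false at w0.

Yes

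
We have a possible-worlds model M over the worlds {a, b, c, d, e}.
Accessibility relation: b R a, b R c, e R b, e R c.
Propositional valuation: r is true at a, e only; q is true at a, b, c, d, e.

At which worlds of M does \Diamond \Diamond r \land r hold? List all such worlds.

Recall that \Diamond ψ holds at a world iff ψ holds at some accessible world.
Let φ = \Diamond \Diamond r \land r. Evaluate φ at each world:
  a (successors ∅): φ is false.
  b (successors {a, c}): φ is false.
  c (successors ∅): φ is false.
  d (successors ∅): φ is false.
  e (successors {b, c}): φ is true.
For instance, at e:
  At e: \Diamond \Diamond r is true, r is true, so \Diamond \Diamond r \land r is true.
    At e: \Diamond \Diamond r requires \Diamond r at some successor in {b, c}.
      \Diamond r holds at b, so \Diamond \Diamond r is true at e.
Satisfying worlds: {e}

e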